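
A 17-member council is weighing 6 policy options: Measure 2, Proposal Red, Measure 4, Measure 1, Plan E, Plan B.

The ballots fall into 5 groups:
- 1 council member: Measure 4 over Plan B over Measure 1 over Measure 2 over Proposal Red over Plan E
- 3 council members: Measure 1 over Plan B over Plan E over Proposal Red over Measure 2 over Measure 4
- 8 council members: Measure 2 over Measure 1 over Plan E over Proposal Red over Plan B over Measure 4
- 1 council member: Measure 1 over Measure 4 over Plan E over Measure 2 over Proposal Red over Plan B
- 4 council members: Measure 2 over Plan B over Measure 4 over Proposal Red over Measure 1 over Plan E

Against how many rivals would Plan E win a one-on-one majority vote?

Plan E against each rival (17 council members):
Plan E vs Measure 2: Measure 2 wins 13–4.
Plan E vs Proposal Red: Plan E is ranked higher on 3+8+1 = 12 ballots, Proposal Red on 5. Plan E wins 12–5.
Plan E vs Measure 4: Plan E is ranked higher on 3+8 = 11 ballots, Measure 4 on 6. Plan E wins 11–6.
Plan E vs Measure 1: Measure 1, 17–0.
Plan E vs Plan B: 8+1 = 9 for Plan E, 8 for Plan B — Plan E by 9–8.
Plan E beats Proposal Red, Measure 4, Plan B; loses to Measure 2, Measure 1 — 3 pairwise wins.

3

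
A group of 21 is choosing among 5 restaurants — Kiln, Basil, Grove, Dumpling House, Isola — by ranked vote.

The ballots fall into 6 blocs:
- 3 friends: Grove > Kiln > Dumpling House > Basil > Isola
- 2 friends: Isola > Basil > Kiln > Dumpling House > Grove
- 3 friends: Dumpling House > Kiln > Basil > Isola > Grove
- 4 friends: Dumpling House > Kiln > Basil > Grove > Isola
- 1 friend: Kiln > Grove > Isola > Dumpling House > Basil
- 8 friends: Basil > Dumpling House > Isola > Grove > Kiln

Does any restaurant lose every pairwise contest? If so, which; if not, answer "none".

none

Pairwise majorities:
Kiln vs Basil: 3+3+4+1 = 11 for Kiln, 10 for Basil — Kiln by 11–10.
Kiln vs Grove: 10 to 11, Grove.
Kiln vs Dumpling House: Kiln is ranked higher on 3+2+1 = 6 ballots, Dumpling House on 15. Dumpling House wins 15–6.
Kiln vs Isola: Kiln, 11–10.
Basil vs Grove: Basil wins 17–4.
Basil–Dumpling House: Dumpling House 11–10.
Basil vs Isola: Basil preferred on 3+3+4+8 = 18 ballots; Basil wins 18–3.
Grove vs Dumpling House: 3+1 = 4 for Grove, 17 for Dumpling House — Dumpling House by 17–4.
Grove–Isola: Isola 13–8.
Dumpling House vs Isola: 18 to 3, Dumpling House.
No restaurant is winless: Kiln beats Basil; Basil beats Grove; Grove beats Kiln; Dumpling House beats Kiln; Isola beats Grove. There is no Condorcet loser.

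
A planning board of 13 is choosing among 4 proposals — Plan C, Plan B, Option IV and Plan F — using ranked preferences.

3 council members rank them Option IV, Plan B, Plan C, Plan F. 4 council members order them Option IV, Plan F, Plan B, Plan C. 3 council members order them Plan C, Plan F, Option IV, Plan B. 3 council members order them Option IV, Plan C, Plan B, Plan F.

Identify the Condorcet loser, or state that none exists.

none

Head-to-head results (13 council members):
Plan C vs Plan B: 6 to 7, Plan B.
Plan C vs Option IV: Plan C preferred on 3 ballots; Option IV wins 10–3.
Plan C–Plan F: Plan C 9–4.
Plan B vs Option IV: Option IV wins 13–0.
Plan B vs Plan F: 6 to 7, Plan F.
Option IV vs Plan F: Option IV is ranked higher on 3+4+3 = 10 ballots, Plan F on 3. Option IV wins 10–3.
Each option has at least one pairwise win (Plan C beats Plan F; Plan B beats Plan C; Option IV beats Plan C; Plan F beats Plan B) — no Condorcet loser.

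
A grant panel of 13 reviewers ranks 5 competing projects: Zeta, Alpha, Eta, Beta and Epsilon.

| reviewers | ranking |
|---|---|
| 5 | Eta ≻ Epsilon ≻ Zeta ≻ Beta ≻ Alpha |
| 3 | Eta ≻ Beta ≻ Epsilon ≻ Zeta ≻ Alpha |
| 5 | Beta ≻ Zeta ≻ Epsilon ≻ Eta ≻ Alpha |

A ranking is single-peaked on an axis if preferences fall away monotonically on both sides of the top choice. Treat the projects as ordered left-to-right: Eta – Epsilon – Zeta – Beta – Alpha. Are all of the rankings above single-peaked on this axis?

Axis positions: Eta=1, Epsilon=2, Zeta=3, Beta=4, Alpha=5.
Type 1 (peak Eta at position 1): ranking walks positions 1-2-3-4-5, expanding outward from the peak — single-peaked.
Type 2: ranking walks positions 1-4-2-3-5; Beta is ranked above Epsilon even though Epsilon lies between Beta and the peak Eta on the axis — preferences dip and rise again. Not single-peaked.
Type 3 (peak Beta at position 4): ranking walks positions 4-3-2-1-5, expanding outward from the peak — single-peaked.
Type 2 violates single-peakedness, so the profile is not single-peaked on this axis.

no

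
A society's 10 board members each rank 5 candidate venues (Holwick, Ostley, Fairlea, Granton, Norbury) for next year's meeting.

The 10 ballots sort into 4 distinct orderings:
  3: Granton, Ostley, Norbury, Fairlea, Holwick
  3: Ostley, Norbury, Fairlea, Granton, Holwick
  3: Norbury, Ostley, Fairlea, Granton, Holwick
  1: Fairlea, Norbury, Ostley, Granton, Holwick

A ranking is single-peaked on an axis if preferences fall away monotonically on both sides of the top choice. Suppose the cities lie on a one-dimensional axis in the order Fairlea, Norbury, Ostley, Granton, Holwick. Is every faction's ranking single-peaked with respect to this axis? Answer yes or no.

Axis positions: Fairlea=1, Norbury=2, Ostley=3, Granton=4, Holwick=5.
Faction 1 (peak Granton at position 4): ranking walks positions 4-3-2-1-5, expanding outward from the peak — single-peaked.
Faction 2 (peak Ostley at position 3): ranking walks positions 3-2-1-4-5, expanding outward from the peak — single-peaked.
Faction 3 (peak Norbury at position 2): ranking walks positions 2-3-1-4-5, expanding outward from the peak — single-peaked.
Faction 4 (peak Fairlea at position 1): ranking walks positions 1-2-3-4-5, expanding outward from the peak — single-peaked.
Every ranking is single-peaked on this axis.

yes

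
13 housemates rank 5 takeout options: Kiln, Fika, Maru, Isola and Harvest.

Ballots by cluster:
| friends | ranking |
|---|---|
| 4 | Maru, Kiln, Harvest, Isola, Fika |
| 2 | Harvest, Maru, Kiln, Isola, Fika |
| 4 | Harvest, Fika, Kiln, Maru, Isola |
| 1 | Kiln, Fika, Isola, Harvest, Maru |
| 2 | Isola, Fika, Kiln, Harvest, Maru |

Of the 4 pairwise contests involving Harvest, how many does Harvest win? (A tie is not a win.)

Harvest against each rival (13 friends):
Harvest vs Kiln: Kiln wins 7–6.
Harvest vs Fika: Harvest, 10–3.
Harvest–Maru: Harvest 9–4.
Harvest vs Isola: Harvest wins 10–3.
Harvest beats Fika, Maru, Isola; loses to Kiln — 3 pairwise wins.

3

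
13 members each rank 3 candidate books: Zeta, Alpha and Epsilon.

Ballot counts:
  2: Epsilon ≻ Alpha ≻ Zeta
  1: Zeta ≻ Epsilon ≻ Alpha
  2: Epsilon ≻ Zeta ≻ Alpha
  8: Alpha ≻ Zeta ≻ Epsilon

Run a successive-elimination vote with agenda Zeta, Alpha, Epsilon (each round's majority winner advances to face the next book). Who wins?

Round 1: Zeta vs Alpha — 3–10, Alpha advances.
Round 2: Alpha vs Epsilon — 8–5, Alpha advances.
Alpha survives the agenda.

Alpha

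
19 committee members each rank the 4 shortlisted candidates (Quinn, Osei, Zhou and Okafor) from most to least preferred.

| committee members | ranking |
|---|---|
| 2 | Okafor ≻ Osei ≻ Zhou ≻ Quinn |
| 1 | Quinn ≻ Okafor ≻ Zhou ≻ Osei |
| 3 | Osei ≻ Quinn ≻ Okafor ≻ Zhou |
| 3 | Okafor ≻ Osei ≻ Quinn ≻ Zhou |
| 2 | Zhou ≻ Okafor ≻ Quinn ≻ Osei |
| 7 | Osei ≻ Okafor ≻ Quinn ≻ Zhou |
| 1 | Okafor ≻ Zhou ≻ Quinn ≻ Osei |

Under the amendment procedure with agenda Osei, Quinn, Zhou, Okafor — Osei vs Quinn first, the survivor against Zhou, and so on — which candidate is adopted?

Round 1: Osei vs Quinn — 15–4, Osei advances.
Round 2: Osei vs Zhou — 15–4, Osei advances.
Round 3: Osei vs Okafor — 10–9, Osei advances.
Osei survives the agenda.

Osei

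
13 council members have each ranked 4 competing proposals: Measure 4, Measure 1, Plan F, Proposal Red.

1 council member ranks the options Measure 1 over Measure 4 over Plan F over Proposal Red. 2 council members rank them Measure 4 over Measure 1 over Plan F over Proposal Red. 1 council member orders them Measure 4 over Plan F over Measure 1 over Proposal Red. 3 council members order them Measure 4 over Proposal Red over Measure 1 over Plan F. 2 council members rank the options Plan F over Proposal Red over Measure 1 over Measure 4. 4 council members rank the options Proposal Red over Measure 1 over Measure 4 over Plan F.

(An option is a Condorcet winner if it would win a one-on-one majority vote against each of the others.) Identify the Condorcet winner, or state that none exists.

Pairwise majorities:
Measure 4 vs Measure 1: 2+1+3 = 6 for Measure 4, 7 for Measure 1 — Measure 1 by 7–6.
Measure 4 vs Plan F: 11 to 2, Measure 4.
Measure 4 vs Proposal Red: 1+2+1+3 = 7 for Measure 4, 6 for Proposal Red — Measure 4 by 7–6.
Measure 1 vs Plan F: 10 to 3, Measure 1.
Measure 1 vs Proposal Red: Measure 1 preferred on 1+2+1 = 4 ballots; Proposal Red wins 9–4.
Plan F vs Proposal Red: Plan F is ranked higher on 1+2+1+2 = 6 ballots, Proposal Red on 7. Proposal Red wins 7–6.
Each option drops at least one matchup (Measure 4 loses to Measure 1; Measure 1 loses to Proposal Red; Plan F loses to Measure 4; Proposal Red loses to Measure 4); the cycle Measure 4 beats Proposal Red beats Measure 1 beats Measure 4 rules out a Condorcet winner.

none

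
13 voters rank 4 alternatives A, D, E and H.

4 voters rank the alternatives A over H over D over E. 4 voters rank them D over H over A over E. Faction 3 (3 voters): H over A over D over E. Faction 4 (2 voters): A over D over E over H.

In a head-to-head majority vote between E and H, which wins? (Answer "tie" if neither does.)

Ballots ranking E above H: 2.
Ballots ranking H above E: 13 − 2 = 11.
H wins the head-to-head 11–2.

H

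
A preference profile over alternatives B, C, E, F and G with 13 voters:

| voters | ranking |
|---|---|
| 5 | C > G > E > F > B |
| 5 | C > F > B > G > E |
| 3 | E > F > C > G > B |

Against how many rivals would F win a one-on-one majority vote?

F against each rival (13 voters):
F vs B: F, 13–0.
F–C: C 10–3.
F vs E: 5 for F, 8 for E — E by 8–5.
F–G: F 8–5.
F beats B, G; loses to C, E — 2 pairwise wins.

2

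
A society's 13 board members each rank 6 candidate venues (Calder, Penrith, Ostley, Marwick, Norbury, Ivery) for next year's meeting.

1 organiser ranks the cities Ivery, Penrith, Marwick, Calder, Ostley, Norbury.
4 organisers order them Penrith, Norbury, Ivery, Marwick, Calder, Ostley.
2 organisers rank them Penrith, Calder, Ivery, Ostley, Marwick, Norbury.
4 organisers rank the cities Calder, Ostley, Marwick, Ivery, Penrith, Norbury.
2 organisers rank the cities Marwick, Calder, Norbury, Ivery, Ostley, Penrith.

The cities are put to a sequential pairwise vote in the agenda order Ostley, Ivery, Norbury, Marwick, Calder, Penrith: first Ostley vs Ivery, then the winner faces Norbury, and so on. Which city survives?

Penrith

Round 1: Ostley vs Ivery — 4–9, Ivery advances.
Round 2: Ivery vs Norbury — 7–6, Ivery advances.
Round 3: Ivery vs Marwick — 7–6, Ivery advances.
Round 4: Ivery vs Calder — 5–8, Calder advances.
Round 5: Calder vs Penrith — 6–7, Penrith advances.
The agenda winner is Penrith.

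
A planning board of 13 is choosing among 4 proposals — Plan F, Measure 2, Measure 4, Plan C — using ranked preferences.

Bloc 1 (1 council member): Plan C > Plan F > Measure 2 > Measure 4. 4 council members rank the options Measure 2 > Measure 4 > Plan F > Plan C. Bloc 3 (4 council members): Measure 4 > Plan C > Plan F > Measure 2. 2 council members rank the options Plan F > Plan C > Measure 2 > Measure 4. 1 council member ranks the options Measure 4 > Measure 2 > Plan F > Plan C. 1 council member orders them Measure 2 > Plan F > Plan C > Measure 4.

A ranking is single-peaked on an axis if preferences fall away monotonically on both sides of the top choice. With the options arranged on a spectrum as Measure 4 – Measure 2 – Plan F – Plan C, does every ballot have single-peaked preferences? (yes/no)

no

Axis positions: Measure 4=1, Measure 2=2, Plan F=3, Plan C=4.
Bloc 1 (peak Plan C at position 4): ranking walks positions 4-3-2-1, expanding outward from the peak — single-peaked.
Bloc 2 (peak Measure 2 at position 2): ranking walks positions 2-1-3-4, expanding outward from the peak — single-peaked.
Bloc 3: ranking walks positions 1-4-3-2; Plan C is ranked above Measure 2 even though Measure 2 lies between Plan C and the peak Measure 4 on the axis — preferences dip and rise again. Not single-peaked.
Bloc 4 (peak Plan F at position 3): ranking walks positions 3-4-2-1, expanding outward from the peak — single-peaked.
Bloc 5 (peak Measure 4 at position 1): ranking walks positions 1-2-3-4, expanding outward from the peak — single-peaked.
Bloc 6 (peak Measure 2 at position 2): ranking walks positions 2-3-4-1, expanding outward from the peak — single-peaked.
Bloc 3 violates single-peakedness, so the profile is not single-peaked on this axis.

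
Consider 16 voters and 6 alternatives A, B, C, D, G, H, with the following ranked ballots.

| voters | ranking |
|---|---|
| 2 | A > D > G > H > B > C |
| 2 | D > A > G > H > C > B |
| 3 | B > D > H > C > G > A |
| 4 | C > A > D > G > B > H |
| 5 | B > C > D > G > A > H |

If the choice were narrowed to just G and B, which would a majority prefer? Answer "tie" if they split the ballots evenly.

tie

Ballots ranking G above B: 2 + 2 + 4 = 8.
Ballots ranking B above G: 16 − 8 = 8.
8–8: the pair ties.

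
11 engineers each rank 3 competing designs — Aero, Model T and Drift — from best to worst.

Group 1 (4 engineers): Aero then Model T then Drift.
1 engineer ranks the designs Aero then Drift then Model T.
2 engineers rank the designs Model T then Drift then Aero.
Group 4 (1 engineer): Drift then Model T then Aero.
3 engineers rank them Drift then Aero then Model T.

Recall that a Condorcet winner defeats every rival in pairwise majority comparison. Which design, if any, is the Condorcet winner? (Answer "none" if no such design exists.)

Check each pair by majority over 11 ballots:
Aero vs Model T: Aero, 8–3.
Aero vs Drift: Drift wins 6–5.
Model T vs Drift: Model T wins 6–5.
No design is unbeaten: Aero loses to Drift; Model T loses to Aero; Drift loses to Model T. In particular Aero > Model T > Drift > Aero is a majority cycle — no Condorcet winner exists.

none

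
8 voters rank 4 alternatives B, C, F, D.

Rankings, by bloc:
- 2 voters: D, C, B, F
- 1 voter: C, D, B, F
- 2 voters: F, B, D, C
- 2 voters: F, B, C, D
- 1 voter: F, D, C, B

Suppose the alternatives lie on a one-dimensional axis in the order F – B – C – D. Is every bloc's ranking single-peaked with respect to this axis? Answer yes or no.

Axis positions: F=1, B=2, C=3, D=4.
Bloc 1 (peak D at position 4): ranking walks positions 4-3-2-1, expanding outward from the peak — single-peaked.
Bloc 2 (peak C at position 3): ranking walks positions 3-4-2-1, expanding outward from the peak — single-peaked.
Bloc 3: ranking walks positions 1-2-4-3; D is ranked above C even though C lies between D and the peak F on the axis — preferences dip and rise again. Not single-peaked.
Bloc 4 (peak F at position 1): ranking walks positions 1-2-3-4, expanding outward from the peak — single-peaked.
Bloc 5: ranking walks positions 1-4-3-2; D is ranked above B even though B lies between D and the peak F on the axis — preferences dip and rise again. Not single-peaked.
Bloc 3 violates single-peakedness, so the profile is not single-peaked on this axis.

no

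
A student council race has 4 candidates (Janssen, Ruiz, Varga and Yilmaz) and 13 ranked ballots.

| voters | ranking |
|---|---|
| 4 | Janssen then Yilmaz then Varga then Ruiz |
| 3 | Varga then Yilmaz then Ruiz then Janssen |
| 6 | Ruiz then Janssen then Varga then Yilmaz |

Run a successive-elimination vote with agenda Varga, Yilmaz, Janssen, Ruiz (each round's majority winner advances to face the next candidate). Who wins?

Ruiz

Round 1: Varga vs Yilmaz — 9–4, Varga advances.
Round 2: Varga vs Janssen — 3–10, Janssen advances.
Round 3: Janssen vs Ruiz — 4–9, Ruiz advances.
Ruiz survives the agenda.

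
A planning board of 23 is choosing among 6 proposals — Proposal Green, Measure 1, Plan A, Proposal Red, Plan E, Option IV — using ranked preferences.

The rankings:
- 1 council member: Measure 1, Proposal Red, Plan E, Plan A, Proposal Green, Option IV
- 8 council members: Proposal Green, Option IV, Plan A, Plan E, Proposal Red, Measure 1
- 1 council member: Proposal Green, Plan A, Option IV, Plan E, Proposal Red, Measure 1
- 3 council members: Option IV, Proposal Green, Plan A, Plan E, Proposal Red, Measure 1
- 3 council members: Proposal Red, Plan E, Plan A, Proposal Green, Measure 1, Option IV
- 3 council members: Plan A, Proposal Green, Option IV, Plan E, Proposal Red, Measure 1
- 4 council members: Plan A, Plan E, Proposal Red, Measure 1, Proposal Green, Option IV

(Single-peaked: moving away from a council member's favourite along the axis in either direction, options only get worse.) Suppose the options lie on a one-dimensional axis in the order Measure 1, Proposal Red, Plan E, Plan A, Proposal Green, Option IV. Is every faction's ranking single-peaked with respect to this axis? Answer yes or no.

yes

Axis positions: Measure 1=1, Proposal Red=2, Plan E=3, Plan A=4, Proposal Green=5, Option IV=6.
Faction 1 (peak Measure 1 at position 1): ranking walks positions 1-2-3-4-5-6, expanding outward from the peak — single-peaked.
Faction 2 (peak Proposal Green at position 5): ranking walks positions 5-6-4-3-2-1, expanding outward from the peak — single-peaked.
Faction 3 (peak Proposal Green at position 5): ranking walks positions 5-4-6-3-2-1, expanding outward from the peak — single-peaked.
Faction 4 (peak Option IV at position 6): ranking walks positions 6-5-4-3-2-1, expanding outward from the peak — single-peaked.
Faction 5 (peak Proposal Red at position 2): ranking walks positions 2-3-4-5-1-6, expanding outward from the peak — single-peaked.
Faction 6 (peak Plan A at position 4): ranking walks positions 4-5-6-3-2-1, expanding outward from the peak — single-peaked.
Faction 7 (peak Plan A at position 4): ranking walks positions 4-3-2-1-5-6, expanding outward from the peak — single-peaked.
Every ranking is single-peaked on this axis.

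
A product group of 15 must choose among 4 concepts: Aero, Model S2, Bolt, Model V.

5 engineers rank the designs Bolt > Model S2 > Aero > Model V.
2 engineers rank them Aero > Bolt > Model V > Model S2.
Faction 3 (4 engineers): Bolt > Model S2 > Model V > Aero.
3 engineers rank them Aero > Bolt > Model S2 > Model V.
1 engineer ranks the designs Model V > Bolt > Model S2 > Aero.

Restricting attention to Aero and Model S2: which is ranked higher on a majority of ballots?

Ballots ranking Aero above Model S2: 2 + 3 = 5.
Ballots ranking Model S2 above Aero: 15 − 5 = 10.
Model S2 wins the head-to-head 10–5.

Model S2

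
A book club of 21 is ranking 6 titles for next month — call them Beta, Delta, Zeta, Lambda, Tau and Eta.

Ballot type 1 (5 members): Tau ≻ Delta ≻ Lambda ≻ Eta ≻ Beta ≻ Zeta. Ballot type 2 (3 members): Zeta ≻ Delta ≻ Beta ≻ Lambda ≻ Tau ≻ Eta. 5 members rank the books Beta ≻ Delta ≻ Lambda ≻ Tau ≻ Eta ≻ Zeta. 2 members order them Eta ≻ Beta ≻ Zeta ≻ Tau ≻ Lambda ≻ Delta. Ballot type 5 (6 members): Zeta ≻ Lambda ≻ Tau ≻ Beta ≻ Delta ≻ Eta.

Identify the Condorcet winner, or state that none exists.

Pairwise majorities:
Beta vs Delta: Beta, 13–8.
Beta vs Zeta: Beta, 12–9.
Beta vs Lambda: Lambda, 11–10.
Beta–Tau: Tau 11–10.
Beta vs Eta: Beta, 14–7.
Delta vs Zeta: Zeta wins 11–10.
Delta–Lambda: Delta 13–8.
Delta–Tau: Tau 13–8.
Delta vs Eta: Delta, 19–2.
Zeta vs Lambda: Zeta, 11–10.
Zeta vs Tau: Zeta, 11–10.
Zeta vs Eta: Eta wins 12–9.
Lambda–Tau: Lambda 14–7.
Lambda vs Eta: Lambda, 19–2.
Tau–Eta: Tau 19–2.
No book is unbeaten: Beta loses to Lambda; Delta loses to Beta; Zeta loses to Beta; Lambda loses to Delta; Tau loses to Zeta; Eta loses to Beta. In particular Beta beats Delta beats Lambda beats Beta is a majority cycle — no Condorcet winner exists.

none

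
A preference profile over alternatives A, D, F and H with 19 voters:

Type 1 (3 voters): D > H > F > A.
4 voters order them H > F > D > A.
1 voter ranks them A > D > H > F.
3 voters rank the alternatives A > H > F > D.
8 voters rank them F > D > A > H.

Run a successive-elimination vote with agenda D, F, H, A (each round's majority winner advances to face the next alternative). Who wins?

A

Round 1: D vs F — 4–15, F advances.
Round 2: F vs H — 8–11, H advances.
Round 3: H vs A — 7–12, A advances.
A survives the agenda.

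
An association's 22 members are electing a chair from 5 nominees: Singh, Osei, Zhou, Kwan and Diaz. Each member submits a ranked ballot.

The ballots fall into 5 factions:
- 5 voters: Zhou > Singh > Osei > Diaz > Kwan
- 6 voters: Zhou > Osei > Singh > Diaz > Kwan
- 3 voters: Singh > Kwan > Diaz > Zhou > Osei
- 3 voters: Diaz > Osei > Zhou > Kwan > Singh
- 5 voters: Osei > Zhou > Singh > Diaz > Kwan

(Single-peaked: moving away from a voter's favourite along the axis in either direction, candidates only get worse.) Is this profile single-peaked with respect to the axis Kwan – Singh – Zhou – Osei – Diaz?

Axis positions: Kwan=1, Singh=2, Zhou=3, Osei=4, Diaz=5.
Faction 1 (peak Zhou at position 3): ranking walks positions 3-2-4-5-1, expanding outward from the peak — single-peaked.
Faction 2 (peak Zhou at position 3): ranking walks positions 3-4-2-5-1, expanding outward from the peak — single-peaked.
Faction 3: ranking walks positions 2-1-5-3-4; Diaz is ranked above Zhou even though Zhou lies between Diaz and the peak Singh on the axis — preferences dip and rise again. Not single-peaked.
Faction 4: ranking walks positions 5-4-3-1-2; Kwan is ranked above Singh even though Singh lies between Kwan and the peak Diaz on the axis — preferences dip and rise again. Not single-peaked.
Faction 5 (peak Osei at position 4): ranking walks positions 4-3-2-5-1, expanding outward from the peak — single-peaked.
Faction 3 violates single-peakedness, so the profile is not single-peaked on this axis.

no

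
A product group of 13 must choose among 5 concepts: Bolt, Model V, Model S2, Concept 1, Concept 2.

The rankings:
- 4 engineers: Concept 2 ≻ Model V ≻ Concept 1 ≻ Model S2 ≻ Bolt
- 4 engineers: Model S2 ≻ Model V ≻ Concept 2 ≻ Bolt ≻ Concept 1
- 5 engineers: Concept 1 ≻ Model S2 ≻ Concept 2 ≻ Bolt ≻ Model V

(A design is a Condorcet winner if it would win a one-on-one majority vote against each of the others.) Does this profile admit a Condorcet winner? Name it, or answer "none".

Check each pair by majority over 13 ballots:
Bolt vs Model V: Bolt is ranked higher on 5 ballots, Model V on 8. Model V wins 8–5.
Bolt vs Model S2: 0 for Bolt, 13 for Model S2 — Model S2 by 13–0.
Bolt vs Concept 1: Concept 1, 9–4.
Bolt–Concept 2: Concept 2 13–0.
Model V vs Model S2: 4 for Model V, 9 for Model S2 — Model S2 by 9–4.
Model V vs Concept 1: Model V, 8–5.
Model V vs Concept 2: 4 for Model V, 9 for Concept 2 — Concept 2 by 9–4.
Model S2 vs Concept 1: Concept 1, 9–4.
Model S2 vs Concept 2: Model S2 is ranked higher on 4+5 = 9 ballots, Concept 2 on 4. Model S2 wins 9–4.
Concept 1 vs Concept 2: Concept 2, 8–5.
Every design loses at least once (Bolt loses to Model V; Model V loses to Model S2; Model S2 loses to Concept 1; Concept 1 loses to Model V; Concept 2 loses to Model S2). The majority relation contains the cycle Model V beats Concept 1 beats Model S2 beats Model V, so there is no Condorcet winner.

none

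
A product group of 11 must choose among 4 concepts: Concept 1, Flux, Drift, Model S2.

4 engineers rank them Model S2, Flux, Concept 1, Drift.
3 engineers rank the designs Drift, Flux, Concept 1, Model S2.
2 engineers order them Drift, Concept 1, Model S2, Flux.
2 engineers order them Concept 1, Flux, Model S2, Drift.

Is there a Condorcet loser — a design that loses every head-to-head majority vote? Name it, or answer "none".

Drift

Head-to-head results (11 engineers):
Concept 1 vs Flux: 4 to 7, Flux.
Concept 1 vs Drift: Concept 1 preferred on 4+2 = 6 ballots; Concept 1 wins 6–5.
Concept 1 vs Model S2: Concept 1, 7–4.
Flux vs Drift: Flux preferred on 4+2 = 6 ballots; Flux wins 6–5.
Flux vs Model S2: Flux is ranked higher on 3+2 = 5 ballots, Model S2 on 6. Model S2 wins 6–5.
Drift–Model S2: Model S2 6–5.
Only Drift has no wins; Drift is the Condorcet loser.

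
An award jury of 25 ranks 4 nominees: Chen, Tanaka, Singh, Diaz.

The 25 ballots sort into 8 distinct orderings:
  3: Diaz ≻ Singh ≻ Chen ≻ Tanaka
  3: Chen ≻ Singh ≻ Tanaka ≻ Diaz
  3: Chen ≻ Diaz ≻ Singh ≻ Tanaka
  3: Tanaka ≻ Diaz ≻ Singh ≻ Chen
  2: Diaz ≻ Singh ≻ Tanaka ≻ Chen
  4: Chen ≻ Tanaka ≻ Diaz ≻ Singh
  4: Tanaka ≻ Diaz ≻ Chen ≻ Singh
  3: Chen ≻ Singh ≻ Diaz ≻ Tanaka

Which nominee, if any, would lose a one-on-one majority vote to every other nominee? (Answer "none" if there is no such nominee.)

Pairwise majorities:
Chen vs Tanaka: Chen wins 16–9.
Chen vs Singh: Chen is ranked higher on 3+3+4+4+3 = 17 ballots, Singh on 8. Chen wins 17–8.
Chen–Diaz: Chen 13–12.
Tanaka vs Singh: 11 to 14, Singh.
Tanaka vs Diaz: Tanaka is ranked higher on 3+3+4+4 = 14 ballots, Diaz on 11. Tanaka wins 14–11.
Singh vs Diaz: Diaz, 19–6.
Each nominee has at least one pairwise win (Chen beats Tanaka; Tanaka beats Diaz; Singh beats Tanaka; Diaz beats Singh) — no Condorcet loser.

none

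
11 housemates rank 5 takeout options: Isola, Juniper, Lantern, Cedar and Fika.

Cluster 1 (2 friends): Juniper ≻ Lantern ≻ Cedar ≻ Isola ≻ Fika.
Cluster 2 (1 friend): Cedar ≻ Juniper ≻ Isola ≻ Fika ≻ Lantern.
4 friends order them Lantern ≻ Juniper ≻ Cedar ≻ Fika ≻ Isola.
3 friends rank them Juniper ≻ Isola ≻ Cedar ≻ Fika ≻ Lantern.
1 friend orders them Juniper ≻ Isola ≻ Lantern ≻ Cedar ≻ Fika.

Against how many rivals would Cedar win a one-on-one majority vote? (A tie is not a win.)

Cedar against each rival (11 friends):
Cedar vs Isola: 7 to 4, Cedar.
Cedar vs Juniper: 1 to 10, Juniper.
Cedar–Lantern: Lantern 7–4.
Cedar vs Fika: 2+1+4+3+1 = 11 for Cedar, 0 for Fika — Cedar by 11–0.
Cedar beats Isola, Fika; loses to Juniper, Lantern — 2 pairwise wins.

2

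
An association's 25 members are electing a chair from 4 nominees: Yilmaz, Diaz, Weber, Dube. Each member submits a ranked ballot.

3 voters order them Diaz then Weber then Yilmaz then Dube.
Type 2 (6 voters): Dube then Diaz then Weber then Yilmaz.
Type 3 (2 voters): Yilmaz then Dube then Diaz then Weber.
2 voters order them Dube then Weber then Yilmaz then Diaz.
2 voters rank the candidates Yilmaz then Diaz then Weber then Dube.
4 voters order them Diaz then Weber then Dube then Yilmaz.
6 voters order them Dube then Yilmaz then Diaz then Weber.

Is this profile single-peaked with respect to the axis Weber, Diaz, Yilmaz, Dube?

no

Axis positions: Weber=1, Diaz=2, Yilmaz=3, Dube=4.
Type 1 (peak Diaz at position 2): ranking walks positions 2-1-3-4, expanding outward from the peak — single-peaked.
Type 2: ranking walks positions 4-2-1-3; Diaz is ranked above Yilmaz even though Yilmaz lies between Diaz and the peak Dube on the axis — preferences dip and rise again. Not single-peaked.
Type 3 (peak Yilmaz at position 3): ranking walks positions 3-4-2-1, expanding outward from the peak — single-peaked.
Type 4: ranking walks positions 4-1-3-2; Weber is ranked above Yilmaz even though Yilmaz lies between Weber and the peak Dube on the axis — preferences dip and rise again. Not single-peaked.
Type 5 (peak Yilmaz at position 3): ranking walks positions 3-2-1-4, expanding outward from the peak — single-peaked.
Type 6: ranking walks positions 2-1-4-3; Dube is ranked above Yilmaz even though Yilmaz lies between Dube and the peak Diaz on the axis — preferences dip and rise again. Not single-peaked.
Type 7 (peak Dube at position 4): ranking walks positions 4-3-2-1, expanding outward from the peak — single-peaked.
Type 2 violates single-peakedness, so the profile is not single-peaked on this axis.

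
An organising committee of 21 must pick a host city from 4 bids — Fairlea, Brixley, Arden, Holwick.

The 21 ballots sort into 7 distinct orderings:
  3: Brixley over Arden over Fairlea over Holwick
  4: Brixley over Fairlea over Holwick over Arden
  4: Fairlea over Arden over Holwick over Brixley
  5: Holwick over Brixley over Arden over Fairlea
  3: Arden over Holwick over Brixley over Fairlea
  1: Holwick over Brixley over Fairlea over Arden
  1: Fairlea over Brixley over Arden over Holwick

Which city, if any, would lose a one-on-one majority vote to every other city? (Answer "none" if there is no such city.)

Head-to-head results (21 organisers):
Fairlea–Brixley: Brixley 16–5.
Fairlea vs Arden: Fairlea is ranked higher on 4+4+1+1 = 10 ballots, Arden on 11. Arden wins 11–10.
Fairlea vs Holwick: Fairlea, 12–9.
Brixley vs Arden: Brixley wins 14–7.
Brixley vs Holwick: Brixley is ranked higher on 3+4+1 = 8 ballots, Holwick on 13. Holwick wins 13–8.
Arden vs Holwick: 11 to 10, Arden.
No city is winless: Fairlea beats Holwick; Brixley beats Fairlea; Arden beats Fairlea; Holwick beats Brixley. There is no Condorcet loser.

none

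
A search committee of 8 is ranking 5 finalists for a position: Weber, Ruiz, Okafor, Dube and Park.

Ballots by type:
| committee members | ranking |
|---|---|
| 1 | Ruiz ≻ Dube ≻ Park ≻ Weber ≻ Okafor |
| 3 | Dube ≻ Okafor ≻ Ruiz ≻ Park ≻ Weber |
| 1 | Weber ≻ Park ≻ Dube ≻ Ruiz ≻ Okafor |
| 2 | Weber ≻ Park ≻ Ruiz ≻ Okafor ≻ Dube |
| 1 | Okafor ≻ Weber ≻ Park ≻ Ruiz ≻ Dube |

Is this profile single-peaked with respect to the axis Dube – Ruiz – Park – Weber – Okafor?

no

Axis positions: Dube=1, Ruiz=2, Park=3, Weber=4, Okafor=5.
Type 1 (peak Ruiz at position 2): ranking walks positions 2-1-3-4-5, expanding outward from the peak — single-peaked.
Type 2: ranking walks positions 1-5-2-3-4; Okafor is ranked above Ruiz even though Ruiz lies between Okafor and the peak Dube on the axis — preferences dip and rise again. Not single-peaked.
Type 3: ranking walks positions 4-3-1-2-5; Dube is ranked above Ruiz even though Ruiz lies between Dube and the peak Weber on the axis — preferences dip and rise again. Not single-peaked.
Type 4 (peak Weber at position 4): ranking walks positions 4-3-2-5-1, expanding outward from the peak — single-peaked.
Type 5 (peak Okafor at position 5): ranking walks positions 5-4-3-2-1, expanding outward from the peak — single-peaked.
Type 2 violates single-peakedness, so the profile is not single-peaked on this axis.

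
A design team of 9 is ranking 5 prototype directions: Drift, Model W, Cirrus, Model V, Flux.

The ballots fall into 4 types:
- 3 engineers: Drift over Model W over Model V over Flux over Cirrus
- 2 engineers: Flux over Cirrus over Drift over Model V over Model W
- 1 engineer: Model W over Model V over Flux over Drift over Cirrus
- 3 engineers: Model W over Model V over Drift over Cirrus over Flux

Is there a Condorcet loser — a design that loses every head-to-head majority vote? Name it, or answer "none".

Cirrus

Pairwise majorities:
Drift vs Model W: Drift wins 5–4.
Drift vs Cirrus: 7 to 2, Drift.
Drift vs Model V: Drift preferred on 3+2 = 5 ballots; Drift wins 5–4.
Drift vs Flux: 3+3 = 6 for Drift, 3 for Flux — Drift by 6–3.
Model W vs Cirrus: Model W preferred on 3+1+3 = 7 ballots; Model W wins 7–2.
Model W–Model V: Model W 7–2.
Model W–Flux: Model W 7–2.
Cirrus vs Model V: Cirrus is ranked higher on 2 ballots, Model V on 7. Model V wins 7–2.
Cirrus vs Flux: 3 for Cirrus, 6 for Flux — Flux by 6–3.
Model V vs Flux: Model V is ranked higher on 3+1+3 = 7 ballots, Flux on 2. Model V wins 7–2.
Only Cirrus has no wins; Cirrus is the Condorcet loser.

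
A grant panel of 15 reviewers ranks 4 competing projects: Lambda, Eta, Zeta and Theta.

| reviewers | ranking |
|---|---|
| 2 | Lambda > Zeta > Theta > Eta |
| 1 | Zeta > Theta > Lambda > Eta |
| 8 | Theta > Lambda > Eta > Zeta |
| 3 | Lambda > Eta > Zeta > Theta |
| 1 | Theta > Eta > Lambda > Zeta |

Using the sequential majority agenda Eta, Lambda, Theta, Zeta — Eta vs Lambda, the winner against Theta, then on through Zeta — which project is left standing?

Round 1: Eta vs Lambda — 1–14, Lambda advances.
Round 2: Lambda vs Theta — 5–10, Theta advances.
Round 3: Theta vs Zeta — 9–6, Theta advances.
The agenda winner is Theta.

Theta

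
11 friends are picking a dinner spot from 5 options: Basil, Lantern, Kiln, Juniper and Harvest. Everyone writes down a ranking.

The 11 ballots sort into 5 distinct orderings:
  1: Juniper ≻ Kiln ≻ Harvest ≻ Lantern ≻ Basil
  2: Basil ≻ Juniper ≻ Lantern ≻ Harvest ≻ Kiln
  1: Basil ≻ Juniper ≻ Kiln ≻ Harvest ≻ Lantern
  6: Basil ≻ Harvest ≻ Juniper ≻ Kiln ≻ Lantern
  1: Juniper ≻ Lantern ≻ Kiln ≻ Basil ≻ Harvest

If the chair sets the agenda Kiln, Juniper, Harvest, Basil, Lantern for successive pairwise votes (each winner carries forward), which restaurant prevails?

Round 1: Kiln vs Juniper — 0–11, Juniper advances.
Round 2: Juniper vs Harvest — 5–6, Harvest advances.
Round 3: Harvest vs Basil — 1–10, Basil advances.
Round 4: Basil vs Lantern — 9–2, Basil advances.
Basil survives the agenda.

Basil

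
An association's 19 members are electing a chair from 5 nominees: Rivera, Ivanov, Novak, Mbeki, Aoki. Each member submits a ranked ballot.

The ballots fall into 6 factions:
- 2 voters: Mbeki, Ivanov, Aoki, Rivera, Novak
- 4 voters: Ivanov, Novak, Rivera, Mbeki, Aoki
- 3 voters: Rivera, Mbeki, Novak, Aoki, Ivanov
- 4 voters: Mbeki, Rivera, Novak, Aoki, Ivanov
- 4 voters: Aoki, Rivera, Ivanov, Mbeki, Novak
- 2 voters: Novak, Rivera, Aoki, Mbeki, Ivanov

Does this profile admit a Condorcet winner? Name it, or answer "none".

Rivera

Pairwise majorities:
Rivera vs Ivanov: Rivera, 13–6.
Rivera vs Novak: Rivera, 13–6.
Rivera vs Mbeki: Rivera, 13–6.
Rivera vs Aoki: Rivera, 13–6.
Ivanov vs Novak: Ivanov wins 10–9.
Ivanov–Mbeki: Mbeki 11–8.
Ivanov vs Aoki: Aoki, 13–6.
Novak vs Mbeki: Mbeki, 13–6.
Novak vs Aoki: Novak, 13–6.
Mbeki vs Aoki: Mbeki wins 13–6.
Rivera wins every pairwise contest, so Rivera is the Condorcet winner.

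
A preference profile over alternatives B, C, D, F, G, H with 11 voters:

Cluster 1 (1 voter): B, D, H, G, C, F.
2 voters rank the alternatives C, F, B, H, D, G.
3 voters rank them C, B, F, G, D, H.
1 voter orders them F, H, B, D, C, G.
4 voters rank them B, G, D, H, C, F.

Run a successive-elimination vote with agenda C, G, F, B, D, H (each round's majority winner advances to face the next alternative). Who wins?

B

Round 1: C vs G — 6–5, C advances.
Round 2: C vs F — 10–1, C advances.
Round 3: C vs B — 5–6, B advances.
Round 4: B vs D — 11–0, B advances.
Round 5: B vs H — 10–1, B advances.
The agenda winner is B.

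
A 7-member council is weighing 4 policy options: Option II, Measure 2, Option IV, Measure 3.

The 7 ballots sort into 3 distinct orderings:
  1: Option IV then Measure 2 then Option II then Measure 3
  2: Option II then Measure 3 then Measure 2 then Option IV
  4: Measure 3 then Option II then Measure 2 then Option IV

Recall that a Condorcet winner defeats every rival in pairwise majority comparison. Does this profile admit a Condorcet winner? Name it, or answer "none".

Measure 3

Head-to-head results (7 council members):
Option II vs Measure 2: 2+4 = 6 for Option II, 1 for Measure 2 — Option II by 6–1.
Option II vs Option IV: Option II preferred on 2+4 = 6 ballots; Option II wins 6–1.
Option II vs Measure 3: 1+2 = 3 for Option II, 4 for Measure 3 — Measure 3 by 4–3.
Measure 2 vs Option IV: 6 to 1, Measure 2.
Measure 2 vs Measure 3: 1 for Measure 2, 6 for Measure 3 — Measure 3 by 6–1.
Option IV vs Measure 3: 1 to 6, Measure 3.
Measure 3 wins every pairwise contest, so Measure 3 is the Condorcet winner.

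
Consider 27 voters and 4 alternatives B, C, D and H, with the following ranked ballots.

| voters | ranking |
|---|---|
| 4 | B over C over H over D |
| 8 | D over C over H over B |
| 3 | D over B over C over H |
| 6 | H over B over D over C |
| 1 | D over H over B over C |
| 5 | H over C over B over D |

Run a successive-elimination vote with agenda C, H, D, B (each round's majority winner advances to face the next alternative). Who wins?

B

Round 1: C vs H — 15–12, C advances.
Round 2: C vs D — 9–18, D advances.
Round 3: D vs B — 12–15, B advances.
The agenda winner is B.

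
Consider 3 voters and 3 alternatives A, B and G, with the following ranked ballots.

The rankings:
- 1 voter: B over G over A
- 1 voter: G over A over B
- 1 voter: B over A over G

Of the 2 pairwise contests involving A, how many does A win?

A against each rival (3 voters):
A vs B: B, 2–1.
A vs G: 1 to 2, G.
A beats no one; loses to B, G — 0 pairwise wins.

0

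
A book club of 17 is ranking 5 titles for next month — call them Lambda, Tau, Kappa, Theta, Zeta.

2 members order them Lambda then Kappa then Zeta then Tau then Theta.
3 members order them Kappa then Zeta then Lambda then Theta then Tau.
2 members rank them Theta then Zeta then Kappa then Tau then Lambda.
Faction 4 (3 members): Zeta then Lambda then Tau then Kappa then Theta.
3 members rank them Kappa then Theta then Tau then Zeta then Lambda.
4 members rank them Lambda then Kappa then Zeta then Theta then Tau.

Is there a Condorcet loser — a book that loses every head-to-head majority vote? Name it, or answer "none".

Tau

Head-to-head results (17 members):
Lambda–Tau: Lambda 12–5.
Lambda vs Kappa: Lambda, 9–8.
Lambda vs Theta: Lambda preferred on 2+3+3+4 = 12 ballots; Lambda wins 12–5.
Lambda vs Zeta: Zeta, 11–6.
Tau vs Kappa: Kappa, 14–3.
Tau vs Theta: Theta wins 12–5.
Tau vs Zeta: Tau preferred on 3 ballots; Zeta wins 14–3.
Kappa–Theta: Kappa 15–2.
Kappa vs Zeta: Kappa is ranked higher on 2+3+3+4 = 12 ballots, Zeta on 5. Kappa wins 12–5.
Theta vs Zeta: 5 to 12, Zeta.
Tau is beaten in every head-to-head and is the Condorcet loser.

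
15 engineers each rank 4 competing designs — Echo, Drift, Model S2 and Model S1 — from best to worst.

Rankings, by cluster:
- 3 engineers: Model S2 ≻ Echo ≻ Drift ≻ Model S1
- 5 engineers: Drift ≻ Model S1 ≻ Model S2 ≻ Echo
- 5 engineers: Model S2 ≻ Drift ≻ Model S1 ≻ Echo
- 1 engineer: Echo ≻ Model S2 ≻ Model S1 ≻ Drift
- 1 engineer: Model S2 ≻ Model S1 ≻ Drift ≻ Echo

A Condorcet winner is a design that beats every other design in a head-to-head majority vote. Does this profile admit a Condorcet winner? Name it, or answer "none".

Model S2

Pairwise majorities:
Echo vs Drift: Echo is ranked higher on 3+1 = 4 ballots, Drift on 11. Drift wins 11–4.
Echo vs Model S2: Echo is ranked higher on 1 ballot, Model S2 on 14. Model S2 wins 14–1.
Echo vs Model S1: Echo preferred on 3+1 = 4 ballots; Model S1 wins 11–4.
Drift vs Model S2: Drift is ranked higher on 5 ballots, Model S2 on 10. Model S2 wins 10–5.
Drift vs Model S1: Drift is ranked higher on 3+5+5 = 13 ballots, Model S1 on 2. Drift wins 13–2.
Model S2 vs Model S1: Model S2 is ranked higher on 3+5+1+1 = 10 ballots, Model S1 on 5. Model S2 wins 10–5.
Model S2 defeats every rival head-to-head and is the Condorcet winner.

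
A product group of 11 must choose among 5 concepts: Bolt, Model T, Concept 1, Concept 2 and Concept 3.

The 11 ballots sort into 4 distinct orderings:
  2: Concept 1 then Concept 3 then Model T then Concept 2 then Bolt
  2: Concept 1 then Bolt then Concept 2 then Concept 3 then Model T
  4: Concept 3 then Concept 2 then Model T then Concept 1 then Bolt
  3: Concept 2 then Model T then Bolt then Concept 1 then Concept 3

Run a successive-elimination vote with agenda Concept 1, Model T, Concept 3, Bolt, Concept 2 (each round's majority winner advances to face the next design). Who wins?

Round 1: Concept 1 vs Model T — 4–7, Model T advances.
Round 2: Model T vs Concept 3 — 3–8, Concept 3 advances.
Round 3: Concept 3 vs Bolt — 6–5, Concept 3 advances.
Round 4: Concept 3 vs Concept 2 — 6–5, Concept 3 advances.
The agenda winner is Concept 3.

Concept 3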